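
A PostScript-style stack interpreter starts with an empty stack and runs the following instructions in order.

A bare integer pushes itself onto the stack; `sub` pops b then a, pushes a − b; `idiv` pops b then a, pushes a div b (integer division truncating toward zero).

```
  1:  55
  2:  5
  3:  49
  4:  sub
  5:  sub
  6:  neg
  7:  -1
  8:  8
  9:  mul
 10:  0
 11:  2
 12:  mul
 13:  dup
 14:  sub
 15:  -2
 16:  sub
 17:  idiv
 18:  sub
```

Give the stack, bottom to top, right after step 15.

[-99, -8, 0, -2]

55  : 55
5   : 55 5
49  : 55 5 49
sub : 55 -44
sub : 99
neg : -99
-1  : -99 -1
8   : -99 -1 8
mul : -99 -8
0   : -99 -8 0
2   : -99 -8 0 2
mul : -99 -8 0
dup : -99 -8 0 0
sub : -99 -8 0
-2  : -99 -8 0 -2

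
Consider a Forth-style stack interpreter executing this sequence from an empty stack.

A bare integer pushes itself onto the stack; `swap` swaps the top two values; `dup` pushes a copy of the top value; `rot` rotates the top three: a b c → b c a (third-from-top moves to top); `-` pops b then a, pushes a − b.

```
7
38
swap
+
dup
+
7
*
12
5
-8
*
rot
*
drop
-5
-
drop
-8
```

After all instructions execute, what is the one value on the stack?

-8

7    -> 7
38   -> 7 38
swap -> 38 7
+    -> 45
dup  -> 45 45
+    -> 90
7    -> 90 7
*    -> 630
12   -> 630 12
5    -> 630 12 5
-8   -> 630 12 5 -8
*    -> 630 12 -40
rot  -> 12 -40 630
*    -> 12 -25200
drop -> 12
-5   -> 12 -5
-    -> 17
drop -> (empty)
-8   -> -8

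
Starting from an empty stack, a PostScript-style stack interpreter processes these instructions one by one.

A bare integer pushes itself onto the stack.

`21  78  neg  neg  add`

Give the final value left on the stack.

21  : 21
78  : 21 78
neg : 21 -78
neg : 21 78
add : 99

99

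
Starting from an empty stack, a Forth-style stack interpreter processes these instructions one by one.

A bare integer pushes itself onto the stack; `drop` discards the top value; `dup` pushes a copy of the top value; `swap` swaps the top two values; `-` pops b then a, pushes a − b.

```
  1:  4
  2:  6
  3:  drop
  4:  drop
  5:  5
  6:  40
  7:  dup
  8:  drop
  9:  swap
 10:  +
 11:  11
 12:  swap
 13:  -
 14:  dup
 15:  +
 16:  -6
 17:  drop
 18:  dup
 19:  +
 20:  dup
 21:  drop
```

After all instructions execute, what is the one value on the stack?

4    → [4]
6    → [4, 6]
drop → [4]
drop → []
5    → [5]
40   → [5, 40]
dup  → [5, 40, 40]
drop → [5, 40]
swap → [40, 5]
+    → [45]
11   → [45, 11]
swap → [11, 45]
-    → [-34]
dup  → [-34, -34]
+    → [-68]
-6   → [-68, -6]
drop → [-68]
dup  → [-68, -68]
+    → [-136]
dup  → [-136, -136]
drop → [-136]

-136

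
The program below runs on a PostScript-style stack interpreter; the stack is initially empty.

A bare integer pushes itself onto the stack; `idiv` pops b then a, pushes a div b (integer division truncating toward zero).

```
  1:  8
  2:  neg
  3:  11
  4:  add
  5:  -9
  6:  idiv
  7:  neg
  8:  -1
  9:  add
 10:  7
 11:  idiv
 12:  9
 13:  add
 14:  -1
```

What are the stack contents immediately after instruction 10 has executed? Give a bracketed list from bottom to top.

[-1, 7]

8    → [8]
neg  → [-8]
11   → [-8, 11]
add  → [3]
-9   → [3, -9]
idiv → [0]
neg  → [0]
-1   → [0, -1]
add  → [-1]
7    → [-1, 7]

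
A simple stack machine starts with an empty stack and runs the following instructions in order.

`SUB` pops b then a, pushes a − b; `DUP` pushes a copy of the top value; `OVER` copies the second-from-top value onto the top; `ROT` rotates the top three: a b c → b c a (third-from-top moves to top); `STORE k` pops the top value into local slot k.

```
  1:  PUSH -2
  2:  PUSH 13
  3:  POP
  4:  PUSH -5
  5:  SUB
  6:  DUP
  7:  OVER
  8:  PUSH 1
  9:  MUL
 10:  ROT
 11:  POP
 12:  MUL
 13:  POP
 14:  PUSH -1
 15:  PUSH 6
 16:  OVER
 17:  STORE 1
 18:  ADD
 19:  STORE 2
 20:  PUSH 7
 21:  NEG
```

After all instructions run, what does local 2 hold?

PUSH -2  -2
PUSH 13  -2 13
POP      -2
PUSH -5  -2 -5
SUB      3
DUP      3 3
OVER     3 3 3
PUSH 1   3 3 3 1
MUL      3 3 3
ROT      3 3 3
POP      3 3
MUL      9
POP      (empty)
PUSH -1  -1
PUSH 6   -1 6
OVER     -1 6 -1
STORE 1  -1 6
ADD      5
STORE 2  (empty)
PUSH 7   7
NEG      -7

5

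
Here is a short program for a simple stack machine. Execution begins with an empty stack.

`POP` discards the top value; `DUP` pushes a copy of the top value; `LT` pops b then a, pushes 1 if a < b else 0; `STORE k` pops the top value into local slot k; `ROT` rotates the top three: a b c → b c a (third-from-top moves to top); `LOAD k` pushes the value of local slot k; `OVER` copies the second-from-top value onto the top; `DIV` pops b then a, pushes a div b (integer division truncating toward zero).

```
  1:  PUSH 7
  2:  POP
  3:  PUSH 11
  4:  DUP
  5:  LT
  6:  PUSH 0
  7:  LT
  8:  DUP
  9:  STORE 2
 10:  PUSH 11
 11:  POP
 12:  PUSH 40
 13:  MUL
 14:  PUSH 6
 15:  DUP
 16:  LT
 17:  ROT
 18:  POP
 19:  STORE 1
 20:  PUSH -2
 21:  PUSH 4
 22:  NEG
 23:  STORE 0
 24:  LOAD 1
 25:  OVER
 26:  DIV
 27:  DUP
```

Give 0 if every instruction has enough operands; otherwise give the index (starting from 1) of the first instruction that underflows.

17

PUSH 7   [7]
POP      []
PUSH 11  [11]
DUP      [11, 11]
LT       [0]
PUSH 0   [0, 0]
LT       [0]
DUP      [0, 0]
STORE 2  [0]
PUSH 11  [0, 11]
POP      [0]
PUSH 40  [0, 40]
MUL      [0]
PUSH 6   [0, 6]
DUP      [0, 6, 6]
LT       [0, 0]
ROT  — needs 3 operands, stack has 2 → underflow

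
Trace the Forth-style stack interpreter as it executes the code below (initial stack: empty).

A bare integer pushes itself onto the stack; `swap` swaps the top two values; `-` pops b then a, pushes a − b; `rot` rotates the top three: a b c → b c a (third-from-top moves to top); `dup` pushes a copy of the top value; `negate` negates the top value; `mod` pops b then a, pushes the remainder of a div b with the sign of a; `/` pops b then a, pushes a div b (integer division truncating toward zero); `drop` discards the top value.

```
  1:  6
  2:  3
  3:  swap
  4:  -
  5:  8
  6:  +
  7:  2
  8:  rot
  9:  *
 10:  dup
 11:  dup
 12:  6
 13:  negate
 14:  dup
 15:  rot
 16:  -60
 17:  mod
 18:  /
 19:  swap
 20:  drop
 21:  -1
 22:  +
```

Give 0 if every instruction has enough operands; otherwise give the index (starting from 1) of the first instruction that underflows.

6    : 6
3    : 6 3
swap : 3 6
-    : -3
8    : -3 8
+    : 5
2    : 5 2
rot  — needs 3 operands, stack has 2 → underflow

8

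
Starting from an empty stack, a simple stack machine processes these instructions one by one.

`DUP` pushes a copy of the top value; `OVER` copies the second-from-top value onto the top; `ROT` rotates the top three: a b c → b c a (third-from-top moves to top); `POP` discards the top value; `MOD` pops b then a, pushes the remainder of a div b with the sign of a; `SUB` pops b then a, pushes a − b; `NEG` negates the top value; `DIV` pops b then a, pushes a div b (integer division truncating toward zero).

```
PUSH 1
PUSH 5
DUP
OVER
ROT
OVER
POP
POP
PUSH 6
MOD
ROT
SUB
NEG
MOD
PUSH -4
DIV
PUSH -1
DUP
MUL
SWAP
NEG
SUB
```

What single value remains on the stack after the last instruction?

PUSH 1  → [1]
PUSH 5  → [1, 5]
DUP     → [1, 5, 5]
OVER    → [1, 5, 5, 5]
ROT     → [1, 5, 5, 5]
OVER    → [1, 5, 5, 5, 5]
POP     → [1, 5, 5, 5]
POP     → [1, 5, 5]
PUSH 6  → [1, 5, 5, 6]
MOD     → [1, 5, 5]
ROT     → [5, 5, 1]
SUB     → [5, 4]
NEG     → [5, -4]
MOD     → [1]
PUSH -4 → [1, -4]
DIV     → [0]
PUSH -1 → [0, -1]
DUP     → [0, -1, -1]
MUL     → [0, 1]
SWAP    → [1, 0]
NEG     → [1, 0]
SUB     → [1]

1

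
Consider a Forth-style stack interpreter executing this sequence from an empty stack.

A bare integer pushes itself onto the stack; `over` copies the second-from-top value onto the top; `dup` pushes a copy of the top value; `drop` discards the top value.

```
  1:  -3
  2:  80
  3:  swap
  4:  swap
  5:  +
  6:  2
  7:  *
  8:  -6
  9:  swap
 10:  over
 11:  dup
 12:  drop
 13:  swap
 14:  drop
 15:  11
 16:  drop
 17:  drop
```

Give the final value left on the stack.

-6

-3   → [-3]
80   → [-3, 80]
swap → [80, -3]
swap → [-3, 80]
+    → [77]
2    → [77, 2]
*    → [154]
-6   → [154, -6]
swap → [-6, 154]
over → [-6, 154, -6]
dup  → [-6, 154, -6, -6]
drop → [-6, 154, -6]
swap → [-6, -6, 154]
drop → [-6, -6]
11   → [-6, -6, 11]
drop → [-6, -6]
drop → [-6]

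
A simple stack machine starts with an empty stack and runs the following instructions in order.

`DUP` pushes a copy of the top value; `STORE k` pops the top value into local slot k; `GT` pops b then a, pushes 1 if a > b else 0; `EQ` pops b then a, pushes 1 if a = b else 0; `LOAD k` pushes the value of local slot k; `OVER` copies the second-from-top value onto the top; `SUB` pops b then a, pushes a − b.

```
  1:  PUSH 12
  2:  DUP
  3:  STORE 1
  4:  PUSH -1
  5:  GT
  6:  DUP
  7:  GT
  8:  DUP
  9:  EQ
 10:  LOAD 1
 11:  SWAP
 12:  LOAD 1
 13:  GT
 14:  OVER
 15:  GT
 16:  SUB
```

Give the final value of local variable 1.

PUSH 12 → 12
DUP     → 12 12
STORE 1 → 12
PUSH -1 → 12 -1
GT      → 1
DUP     → 1 1
GT      → 0
DUP     → 0 0
EQ      → 1
LOAD 1  → 1 12
SWAP    → 12 1
LOAD 1  → 12 1 12
GT      → 12 0
OVER    → 12 0 12
GT      → 12 0
SUB     → 12

12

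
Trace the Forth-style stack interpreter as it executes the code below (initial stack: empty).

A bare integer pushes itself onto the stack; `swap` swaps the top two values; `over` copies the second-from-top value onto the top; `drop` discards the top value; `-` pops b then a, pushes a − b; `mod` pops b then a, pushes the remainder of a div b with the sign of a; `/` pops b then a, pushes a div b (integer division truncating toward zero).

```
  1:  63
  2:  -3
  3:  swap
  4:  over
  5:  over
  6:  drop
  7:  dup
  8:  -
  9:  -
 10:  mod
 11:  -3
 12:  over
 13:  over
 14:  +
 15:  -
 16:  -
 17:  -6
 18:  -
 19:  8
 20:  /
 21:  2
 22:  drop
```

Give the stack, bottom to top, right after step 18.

[0]

63   -> [63]
-3   -> [63, -3]
swap -> [-3, 63]
over -> [-3, 63, -3]
over -> [-3, 63, -3, 63]
drop -> [-3, 63, -3]
dup  -> [-3, 63, -3, -3]
-    -> [-3, 63, 0]
-    -> [-3, 63]
mod  -> [-3]
-3   -> [-3, -3]
over -> [-3, -3, -3]
over -> [-3, -3, -3, -3]
+    -> [-3, -3, -6]
-    -> [-3, 3]
-    -> [-6]
-6   -> [-6, -6]
-    -> [0]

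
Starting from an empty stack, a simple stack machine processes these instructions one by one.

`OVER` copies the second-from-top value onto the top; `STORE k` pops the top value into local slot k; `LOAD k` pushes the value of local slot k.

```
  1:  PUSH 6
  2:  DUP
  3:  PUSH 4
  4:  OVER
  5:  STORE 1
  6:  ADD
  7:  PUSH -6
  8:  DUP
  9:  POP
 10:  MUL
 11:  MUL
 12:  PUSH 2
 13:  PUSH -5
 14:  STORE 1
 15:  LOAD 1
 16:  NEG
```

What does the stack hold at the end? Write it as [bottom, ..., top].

[-360, 2, 5]

PUSH 6  → 6
DUP     → 6 6
PUSH 4  → 6 6 4
OVER    → 6 6 4 6
STORE 1 → 6 6 4
ADD     → 6 10
PUSH -6 → 6 10 -6
DUP     → 6 10 -6 -6
POP     → 6 10 -6
MUL     → 6 -60
MUL     → -360
PUSH 2  → -360 2
PUSH -5 → -360 2 -5
STORE 1 → -360 2
LOAD 1  → -360 2 -5
NEG     → -360 2 5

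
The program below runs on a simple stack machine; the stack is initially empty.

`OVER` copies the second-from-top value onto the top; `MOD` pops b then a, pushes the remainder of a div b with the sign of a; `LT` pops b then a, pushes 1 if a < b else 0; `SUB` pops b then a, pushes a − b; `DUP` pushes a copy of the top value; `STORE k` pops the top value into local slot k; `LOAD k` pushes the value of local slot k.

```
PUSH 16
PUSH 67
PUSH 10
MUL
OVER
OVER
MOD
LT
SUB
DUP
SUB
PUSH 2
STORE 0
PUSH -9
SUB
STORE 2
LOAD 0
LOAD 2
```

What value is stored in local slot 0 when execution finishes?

2

PUSH 16 → [16]
PUSH 67 → [16, 67]
PUSH 10 → [16, 67, 10]
MUL     → [16, 670]
OVER    → [16, 670, 16]
OVER    → [16, 670, 16, 670]
MOD     → [16, 670, 16]
LT      → [16, 0]
SUB     → [16]
DUP     → [16, 16]
SUB     → [0]
PUSH 2  → [0, 2]
STORE 0 → [0]
PUSH -9 → [0, -9]
SUB     → [9]
STORE 2 → []
LOAD 0  → [2]
LOAD 2  → [2, 9]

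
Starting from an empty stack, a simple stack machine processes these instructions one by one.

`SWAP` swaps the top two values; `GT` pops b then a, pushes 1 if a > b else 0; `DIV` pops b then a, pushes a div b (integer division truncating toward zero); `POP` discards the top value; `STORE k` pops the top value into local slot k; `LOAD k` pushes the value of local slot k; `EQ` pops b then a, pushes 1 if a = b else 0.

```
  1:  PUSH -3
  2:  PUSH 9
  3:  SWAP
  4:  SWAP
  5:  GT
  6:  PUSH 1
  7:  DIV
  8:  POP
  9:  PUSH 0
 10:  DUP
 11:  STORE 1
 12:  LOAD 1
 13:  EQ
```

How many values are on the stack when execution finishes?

1

PUSH -3 -> [-3]
PUSH 9  -> [-3, 9]
SWAP    -> [9, -3]
SWAP    -> [-3, 9]
GT      -> [0]
PUSH 1  -> [0, 1]
DIV     -> [0]
POP     -> []
PUSH 0  -> [0]
DUP     -> [0, 0]
STORE 1 -> [0]
LOAD 1  -> [0, 0]
EQ      -> [1]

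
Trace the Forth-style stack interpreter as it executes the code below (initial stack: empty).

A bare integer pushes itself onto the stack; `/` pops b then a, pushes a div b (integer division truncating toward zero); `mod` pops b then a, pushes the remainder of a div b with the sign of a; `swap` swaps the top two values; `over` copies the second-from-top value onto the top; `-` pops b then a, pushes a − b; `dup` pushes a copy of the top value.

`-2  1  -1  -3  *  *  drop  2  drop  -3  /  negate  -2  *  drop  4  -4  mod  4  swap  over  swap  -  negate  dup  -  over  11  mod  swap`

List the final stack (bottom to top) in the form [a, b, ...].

[4, 4, 0]

-2     → [-2]
1      → [-2, 1]
-1     → [-2, 1, -1]
-3     → [-2, 1, -1, -3]
*      → [-2, 1, 3]
*      → [-2, 3]
drop   → [-2]
2      → [-2, 2]
drop   → [-2]
-3     → [-2, -3]
/      → [0]
negate → [0]
-2     → [0, -2]
*      → [0]
drop   → []
4      → [4]
-4     → [4, -4]
mod    → [0]
4      → [0, 4]
swap   → [4, 0]
over   → [4, 0, 4]
swap   → [4, 4, 0]
-      → [4, 4]
negate → [4, -4]
dup    → [4, -4, -4]
-      → [4, 0]
over   → [4, 0, 4]
11     → [4, 0, 4, 11]
mod    → [4, 0, 4]
swap   → [4, 4, 0]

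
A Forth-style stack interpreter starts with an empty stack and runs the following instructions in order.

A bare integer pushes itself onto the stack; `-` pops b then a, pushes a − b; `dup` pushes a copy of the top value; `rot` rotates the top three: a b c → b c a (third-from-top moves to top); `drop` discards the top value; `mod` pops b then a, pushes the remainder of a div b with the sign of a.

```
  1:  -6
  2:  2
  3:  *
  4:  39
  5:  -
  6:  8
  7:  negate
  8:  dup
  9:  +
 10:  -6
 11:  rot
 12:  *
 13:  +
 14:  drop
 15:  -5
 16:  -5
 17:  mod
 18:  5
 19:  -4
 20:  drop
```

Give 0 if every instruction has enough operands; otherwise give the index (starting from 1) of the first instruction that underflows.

-6     -> [-6]
2      -> [-6, 2]
*      -> [-12]
39     -> [-12, 39]
-      -> [-51]
8      -> [-51, 8]
negate -> [-51, -8]
dup    -> [-51, -8, -8]
+      -> [-51, -16]
-6     -> [-51, -16, -6]
rot    -> [-16, -6, -51]
*      -> [-16, 306]
+      -> [290]
drop   -> []
-5     -> [-5]
-5     -> [-5, -5]
mod    -> [0]
5      -> [0, 5]
-4     -> [0, 5, -4]
drop   -> [0, 5]

0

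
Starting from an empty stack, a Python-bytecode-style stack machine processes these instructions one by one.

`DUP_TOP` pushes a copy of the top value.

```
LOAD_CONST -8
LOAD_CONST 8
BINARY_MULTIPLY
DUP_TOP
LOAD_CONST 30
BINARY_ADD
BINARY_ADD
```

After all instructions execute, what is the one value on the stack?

-98

LOAD_CONST -8   → [-8]
LOAD_CONST 8    → [-8, 8]
BINARY_MULTIPLY → [-64]
DUP_TOP         → [-64, -64]
LOAD_CONST 30   → [-64, -64, 30]
BINARY_ADD      → [-64, -34]
BINARY_ADD      → [-98]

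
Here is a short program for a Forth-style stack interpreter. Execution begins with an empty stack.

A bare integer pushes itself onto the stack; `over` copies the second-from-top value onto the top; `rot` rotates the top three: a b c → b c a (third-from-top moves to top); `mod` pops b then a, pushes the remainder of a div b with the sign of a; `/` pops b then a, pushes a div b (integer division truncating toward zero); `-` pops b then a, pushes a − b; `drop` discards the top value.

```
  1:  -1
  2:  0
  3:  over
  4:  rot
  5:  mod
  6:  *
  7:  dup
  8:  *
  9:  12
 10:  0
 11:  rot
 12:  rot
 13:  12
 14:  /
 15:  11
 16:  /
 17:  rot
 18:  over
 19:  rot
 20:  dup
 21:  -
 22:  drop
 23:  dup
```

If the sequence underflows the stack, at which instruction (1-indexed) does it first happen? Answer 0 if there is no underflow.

-1   -> -1
0    -> -1 0
over -> -1 0 -1
rot  -> 0 -1 -1
mod  -> 0 0
*    -> 0
dup  -> 0 0
*    -> 0
12   -> 0 12
0    -> 0 12 0
rot  -> 12 0 0
rot  -> 0 0 12
12   -> 0 0 12 12
/    -> 0 0 1
11   -> 0 0 1 11
/    -> 0 0 0
rot  -> 0 0 0
over -> 0 0 0 0
rot  -> 0 0 0 0
dup  -> 0 0 0 0 0
-    -> 0 0 0 0
drop -> 0 0 0
dup  -> 0 0 0 0

0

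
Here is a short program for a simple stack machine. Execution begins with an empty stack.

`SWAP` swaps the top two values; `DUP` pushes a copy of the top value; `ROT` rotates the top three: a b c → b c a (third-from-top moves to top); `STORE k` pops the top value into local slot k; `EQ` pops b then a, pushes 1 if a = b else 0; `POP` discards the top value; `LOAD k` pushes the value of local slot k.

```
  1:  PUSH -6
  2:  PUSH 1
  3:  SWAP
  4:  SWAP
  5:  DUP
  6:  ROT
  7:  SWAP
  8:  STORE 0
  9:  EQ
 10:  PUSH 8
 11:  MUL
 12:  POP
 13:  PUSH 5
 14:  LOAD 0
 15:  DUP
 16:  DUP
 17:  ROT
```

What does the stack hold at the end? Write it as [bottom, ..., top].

PUSH -6 → -6
PUSH 1  → -6 1
SWAP    → 1 -6
SWAP    → -6 1
DUP     → -6 1 1
ROT     → 1 1 -6
SWAP    → 1 -6 1
STORE 0 → 1 -6
EQ      → 0
PUSH 8  → 0 8
MUL     → 0
POP     → (empty)
PUSH 5  → 5
LOAD 0  → 5 1
DUP     → 5 1 1
DUP     → 5 1 1 1
ROT     → 5 1 1 1

[5, 1, 1, 1]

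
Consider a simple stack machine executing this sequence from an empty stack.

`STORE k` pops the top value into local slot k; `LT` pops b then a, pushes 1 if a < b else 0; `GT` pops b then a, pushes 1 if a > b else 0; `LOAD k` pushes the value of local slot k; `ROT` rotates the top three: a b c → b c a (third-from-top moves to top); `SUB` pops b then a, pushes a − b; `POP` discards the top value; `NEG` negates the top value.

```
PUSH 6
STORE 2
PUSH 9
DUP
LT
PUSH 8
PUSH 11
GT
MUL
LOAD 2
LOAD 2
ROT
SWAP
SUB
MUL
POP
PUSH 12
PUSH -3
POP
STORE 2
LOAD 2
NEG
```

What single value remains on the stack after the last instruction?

PUSH 6   [6]
STORE 2  []
PUSH 9   [9]
DUP      [9, 9]
LT       [0]
PUSH 8   [0, 8]
PUSH 11  [0, 8, 11]
GT       [0, 0]
MUL      [0]
LOAD 2   [0, 6]
LOAD 2   [0, 6, 6]
ROT      [6, 6, 0]
SWAP     [6, 0, 6]
SUB      [6, -6]
MUL      [-36]
POP      []
PUSH 12  [12]
PUSH -3  [12, -3]
POP      [12]
STORE 2  []
LOAD 2   [12]
NEG      [-12]

-12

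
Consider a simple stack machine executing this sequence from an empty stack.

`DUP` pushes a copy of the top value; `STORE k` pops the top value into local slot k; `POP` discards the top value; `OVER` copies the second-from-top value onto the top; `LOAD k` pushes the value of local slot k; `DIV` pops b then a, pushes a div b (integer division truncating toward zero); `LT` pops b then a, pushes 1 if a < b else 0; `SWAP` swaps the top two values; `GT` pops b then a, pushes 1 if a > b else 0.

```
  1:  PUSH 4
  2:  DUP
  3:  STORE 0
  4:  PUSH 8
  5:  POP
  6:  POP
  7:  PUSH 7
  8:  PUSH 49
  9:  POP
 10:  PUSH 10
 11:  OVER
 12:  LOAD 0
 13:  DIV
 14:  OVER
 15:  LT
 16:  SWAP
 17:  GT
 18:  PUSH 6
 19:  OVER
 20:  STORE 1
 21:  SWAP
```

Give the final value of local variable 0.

PUSH 4  → 4
DUP     → 4 4
STORE 0 → 4
PUSH 8  → 4 8
POP     → 4
POP     → (empty)
PUSH 7  → 7
PUSH 49 → 7 49
POP     → 7
PUSH 10 → 7 10
OVER    → 7 10 7
LOAD 0  → 7 10 7 4
DIV     → 7 10 1
OVER    → 7 10 1 10
LT      → 7 10 1
SWAP    → 7 1 10
GT      → 7 0
PUSH 6  → 7 0 6
OVER    → 7 0 6 0
STORE 1 → 7 0 6
SWAP    → 7 6 0

4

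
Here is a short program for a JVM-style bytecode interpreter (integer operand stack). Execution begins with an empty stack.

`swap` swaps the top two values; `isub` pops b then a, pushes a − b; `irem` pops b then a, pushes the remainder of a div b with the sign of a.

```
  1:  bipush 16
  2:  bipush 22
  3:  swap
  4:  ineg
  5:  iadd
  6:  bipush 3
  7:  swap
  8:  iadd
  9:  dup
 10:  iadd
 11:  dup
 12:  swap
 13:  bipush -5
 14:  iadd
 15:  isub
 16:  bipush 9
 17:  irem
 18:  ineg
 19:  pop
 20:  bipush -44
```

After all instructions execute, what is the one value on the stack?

bipush 16  -> [16]
bipush 22  -> [16, 22]
swap       -> [22, 16]
ineg       -> [22, -16]
iadd       -> [6]
bipush 3   -> [6, 3]
swap       -> [3, 6]
iadd       -> [9]
dup        -> [9, 9]
iadd       -> [18]
dup        -> [18, 18]
swap       -> [18, 18]
bipush -5  -> [18, 18, -5]
iadd       -> [18, 13]
isub       -> [5]
bipush 9   -> [5, 9]
irem       -> [5]
ineg       -> [-5]
pop        -> []
bipush -44 -> [-44]

-44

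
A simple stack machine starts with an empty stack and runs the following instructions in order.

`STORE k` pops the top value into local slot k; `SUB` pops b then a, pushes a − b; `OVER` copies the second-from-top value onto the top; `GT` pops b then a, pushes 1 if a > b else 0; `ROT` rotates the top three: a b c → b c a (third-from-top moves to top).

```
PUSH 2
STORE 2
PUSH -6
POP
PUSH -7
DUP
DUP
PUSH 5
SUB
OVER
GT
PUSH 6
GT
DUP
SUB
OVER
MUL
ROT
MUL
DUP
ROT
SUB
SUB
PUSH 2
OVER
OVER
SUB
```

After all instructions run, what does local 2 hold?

2

PUSH 2  -> 2
STORE 2 -> (empty)
PUSH -6 -> -6
POP     -> (empty)
PUSH -7 -> -7
DUP     -> -7 -7
DUP     -> -7 -7 -7
PUSH 5  -> -7 -7 -7 5
SUB     -> -7 -7 -12
OVER    -> -7 -7 -12 -7
GT      -> -7 -7 0
PUSH 6  -> -7 -7 0 6
GT      -> -7 -7 0
DUP     -> -7 -7 0 0
SUB     -> -7 -7 0
OVER    -> -7 -7 0 -7
MUL     -> -7 -7 0
ROT     -> -7 0 -7
MUL     -> -7 0
DUP     -> -7 0 0
ROT     -> 0 0 -7
SUB     -> 0 7
SUB     -> -7
PUSH 2  -> -7 2
OVER    -> -7 2 -7
OVER    -> -7 2 -7 2
SUB     -> -7 2 -9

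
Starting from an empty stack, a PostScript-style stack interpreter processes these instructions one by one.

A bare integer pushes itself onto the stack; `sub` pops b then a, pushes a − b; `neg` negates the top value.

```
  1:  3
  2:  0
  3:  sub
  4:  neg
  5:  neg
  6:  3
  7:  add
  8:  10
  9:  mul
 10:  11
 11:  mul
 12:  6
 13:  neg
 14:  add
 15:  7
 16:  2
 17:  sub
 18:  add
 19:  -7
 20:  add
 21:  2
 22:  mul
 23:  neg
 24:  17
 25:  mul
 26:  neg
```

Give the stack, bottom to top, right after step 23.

[-1304]

3    3
0    3 0
sub  3
neg  -3
neg  3
3    3 3
add  6
10   6 10
mul  60
11   60 11
mul  660
6    660 6
neg  660 -6
add  654
7    654 7
2    654 7 2
sub  654 5
add  659
-7   659 -7
add  652
2    652 2
mul  1304
neg  -1304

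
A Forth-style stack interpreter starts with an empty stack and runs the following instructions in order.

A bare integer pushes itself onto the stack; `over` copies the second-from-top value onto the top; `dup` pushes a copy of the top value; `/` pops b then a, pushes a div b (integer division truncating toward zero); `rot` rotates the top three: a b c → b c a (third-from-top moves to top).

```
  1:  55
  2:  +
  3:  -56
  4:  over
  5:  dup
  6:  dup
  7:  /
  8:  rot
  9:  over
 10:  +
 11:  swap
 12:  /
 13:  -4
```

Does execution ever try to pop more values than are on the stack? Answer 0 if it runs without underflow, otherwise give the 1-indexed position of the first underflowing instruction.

55 -> [55]
+  — needs 2 operands, stack has 1 → underflow

2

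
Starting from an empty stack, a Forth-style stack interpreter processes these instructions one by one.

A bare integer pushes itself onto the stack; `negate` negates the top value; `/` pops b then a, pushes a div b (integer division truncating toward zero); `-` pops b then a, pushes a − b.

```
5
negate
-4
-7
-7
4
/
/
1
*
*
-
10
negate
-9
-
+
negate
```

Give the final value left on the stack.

5      -> 5
negate -> -5
-4     -> -5 -4
-7     -> -5 -4 -7
-7     -> -5 -4 -7 -7
4      -> -5 -4 -7 -7 4
/      -> -5 -4 -7 -1
/      -> -5 -4 7
1      -> -5 -4 7 1
*      -> -5 -4 7
*      -> -5 -28
-      -> 23
10     -> 23 10
negate -> 23 -10
-9     -> 23 -10 -9
-      -> 23 -1
+      -> 22
negate -> -22

-22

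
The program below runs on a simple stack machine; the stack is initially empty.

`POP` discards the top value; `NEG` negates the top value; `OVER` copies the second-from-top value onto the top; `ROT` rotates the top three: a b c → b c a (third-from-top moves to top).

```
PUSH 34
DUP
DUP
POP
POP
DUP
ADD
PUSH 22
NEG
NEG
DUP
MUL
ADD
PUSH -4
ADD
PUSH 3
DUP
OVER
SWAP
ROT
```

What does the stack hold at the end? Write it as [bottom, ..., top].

[548, 3, 3, 3]

PUSH 34 -> 34
DUP     -> 34 34
DUP     -> 34 34 34
POP     -> 34 34
POP     -> 34
DUP     -> 34 34
ADD     -> 68
PUSH 22 -> 68 22
NEG     -> 68 -22
NEG     -> 68 22
DUP     -> 68 22 22
MUL     -> 68 484
ADD     -> 552
PUSH -4 -> 552 -4
ADD     -> 548
PUSH 3  -> 548 3
DUP     -> 548 3 3
OVER    -> 548 3 3 3
SWAP    -> 548 3 3 3
ROT     -> 548 3 3 3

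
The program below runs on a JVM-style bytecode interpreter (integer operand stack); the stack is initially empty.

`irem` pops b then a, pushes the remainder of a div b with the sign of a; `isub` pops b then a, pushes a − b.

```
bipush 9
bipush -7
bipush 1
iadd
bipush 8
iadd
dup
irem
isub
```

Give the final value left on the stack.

bipush 9   [9]
bipush -7  [9, -7]
bipush 1   [9, -7, 1]
iadd       [9, -6]
bipush 8   [9, -6, 8]
iadd       [9, 2]
dup        [9, 2, 2]
irem       [9, 0]
isub       [9]

9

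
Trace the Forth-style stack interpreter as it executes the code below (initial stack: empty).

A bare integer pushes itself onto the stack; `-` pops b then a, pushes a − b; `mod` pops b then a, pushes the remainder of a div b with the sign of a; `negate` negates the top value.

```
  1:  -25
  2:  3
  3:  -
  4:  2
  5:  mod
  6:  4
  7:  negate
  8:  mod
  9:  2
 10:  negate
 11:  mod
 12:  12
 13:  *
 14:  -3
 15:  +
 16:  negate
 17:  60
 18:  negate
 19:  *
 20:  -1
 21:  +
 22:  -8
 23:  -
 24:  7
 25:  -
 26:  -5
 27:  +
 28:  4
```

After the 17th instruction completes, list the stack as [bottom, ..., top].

[3, 60]

-25     -25
3       -25 3
-       -28
2       -28 2
mod     0
4       0 4
negate  0 -4
mod     0
2       0 2
negate  0 -2
mod     0
12      0 12
*       0
-3      0 -3
+       -3
negate  3
60      3 60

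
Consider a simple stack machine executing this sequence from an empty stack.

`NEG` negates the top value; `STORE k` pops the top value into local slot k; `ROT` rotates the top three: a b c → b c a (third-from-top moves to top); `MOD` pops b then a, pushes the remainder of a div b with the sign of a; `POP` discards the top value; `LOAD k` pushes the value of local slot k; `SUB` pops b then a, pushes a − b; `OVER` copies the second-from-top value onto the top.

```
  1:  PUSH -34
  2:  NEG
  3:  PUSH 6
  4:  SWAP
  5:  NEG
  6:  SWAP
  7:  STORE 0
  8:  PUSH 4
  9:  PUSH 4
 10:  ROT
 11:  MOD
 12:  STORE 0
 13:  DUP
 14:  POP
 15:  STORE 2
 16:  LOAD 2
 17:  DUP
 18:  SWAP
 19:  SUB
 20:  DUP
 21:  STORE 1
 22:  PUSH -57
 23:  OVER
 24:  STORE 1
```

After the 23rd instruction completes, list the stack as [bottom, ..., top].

[0, -57, 0]

PUSH -34 → [-34]
NEG      → [34]
PUSH 6   → [34, 6]
SWAP     → [6, 34]
NEG      → [6, -34]
SWAP     → [-34, 6]
STORE 0  → [-34]
PUSH 4   → [-34, 4]
PUSH 4   → [-34, 4, 4]
ROT      → [4, 4, -34]
MOD      → [4, 4]
STORE 0  → [4]
DUP      → [4, 4]
POP      → [4]
STORE 2  → []
LOAD 2   → [4]
DUP      → [4, 4]
SWAP     → [4, 4]
SUB      → [0]
DUP      → [0, 0]
STORE 1  → [0]
PUSH -57 → [0, -57]
OVER     → [0, -57, 0]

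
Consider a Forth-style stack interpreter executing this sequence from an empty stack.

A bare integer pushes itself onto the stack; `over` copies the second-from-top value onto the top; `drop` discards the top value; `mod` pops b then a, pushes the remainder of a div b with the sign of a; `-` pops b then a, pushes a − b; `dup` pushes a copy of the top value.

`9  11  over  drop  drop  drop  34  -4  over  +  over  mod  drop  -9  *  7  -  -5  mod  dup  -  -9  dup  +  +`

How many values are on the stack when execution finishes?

9    → 9
11   → 9 11
over → 9 11 9
drop → 9 11
drop → 9
drop → (empty)
34   → 34
-4   → 34 -4
over → 34 -4 34
+    → 34 30
over → 34 30 34
mod  → 34 30
drop → 34
-9   → 34 -9
*    → -306
7    → -306 7
-    → -313
-5   → -313 -5
mod  → -3
dup  → -3 -3
-    → 0
-9   → 0 -9
dup  → 0 -9 -9
+    → 0 -18
+    → -18

1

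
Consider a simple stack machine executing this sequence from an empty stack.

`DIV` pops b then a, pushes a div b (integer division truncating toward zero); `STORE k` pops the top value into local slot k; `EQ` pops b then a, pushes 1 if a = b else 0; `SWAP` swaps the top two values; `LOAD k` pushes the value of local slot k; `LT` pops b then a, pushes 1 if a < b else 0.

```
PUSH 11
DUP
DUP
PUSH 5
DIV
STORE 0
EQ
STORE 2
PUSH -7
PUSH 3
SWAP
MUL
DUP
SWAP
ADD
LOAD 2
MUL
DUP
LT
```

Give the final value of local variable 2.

1

PUSH 11 : 11
DUP     : 11 11
DUP     : 11 11 11
PUSH 5  : 11 11 11 5
DIV     : 11 11 2
STORE 0 : 11 11
EQ      : 1
STORE 2 : (empty)
PUSH -7 : -7
PUSH 3  : -7 3
SWAP    : 3 -7
MUL     : -21
DUP     : -21 -21
SWAP    : -21 -21
ADD     : -42
LOAD 2  : -42 1
MUL     : -42
DUP     : -42 -42
LT      : 0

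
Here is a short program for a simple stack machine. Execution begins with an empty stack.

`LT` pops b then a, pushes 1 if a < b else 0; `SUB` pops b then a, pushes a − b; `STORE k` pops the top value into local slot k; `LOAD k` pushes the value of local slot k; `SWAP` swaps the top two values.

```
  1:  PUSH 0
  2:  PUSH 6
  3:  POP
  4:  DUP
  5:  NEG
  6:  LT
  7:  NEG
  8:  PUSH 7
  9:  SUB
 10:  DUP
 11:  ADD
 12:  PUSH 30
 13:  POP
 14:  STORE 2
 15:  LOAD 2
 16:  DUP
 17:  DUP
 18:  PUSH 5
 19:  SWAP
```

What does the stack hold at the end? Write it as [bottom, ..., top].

PUSH 0  → 0
PUSH 6  → 0 6
POP     → 0
DUP     → 0 0
NEG     → 0 0
LT      → 0
NEG     → 0
PUSH 7  → 0 7
SUB     → -7
DUP     → -7 -7
ADD     → -14
PUSH 30 → -14 30
POP     → -14
STORE 2 → (empty)
LOAD 2  → -14
DUP     → -14 -14
DUP     → -14 -14 -14
PUSH 5  → -14 -14 -14 5
SWAP    → -14 -14 5 -14

[-14, -14, 5, -14]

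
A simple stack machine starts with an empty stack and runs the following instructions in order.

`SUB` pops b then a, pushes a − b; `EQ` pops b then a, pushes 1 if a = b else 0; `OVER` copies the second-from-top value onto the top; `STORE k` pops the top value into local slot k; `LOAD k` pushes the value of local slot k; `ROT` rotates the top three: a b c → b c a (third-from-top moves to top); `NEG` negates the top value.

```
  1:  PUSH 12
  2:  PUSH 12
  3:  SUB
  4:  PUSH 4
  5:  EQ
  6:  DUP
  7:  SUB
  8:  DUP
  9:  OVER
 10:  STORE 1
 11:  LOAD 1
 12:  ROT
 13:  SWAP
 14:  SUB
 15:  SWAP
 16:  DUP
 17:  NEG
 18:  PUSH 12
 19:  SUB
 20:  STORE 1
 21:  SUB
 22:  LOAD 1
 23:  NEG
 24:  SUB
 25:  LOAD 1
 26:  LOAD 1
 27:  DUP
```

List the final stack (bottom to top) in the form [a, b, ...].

PUSH 12 → 12
PUSH 12 → 12 12
SUB     → 0
PUSH 4  → 0 4
EQ      → 0
DUP     → 0 0
SUB     → 0
DUP     → 0 0
OVER    → 0 0 0
STORE 1 → 0 0
LOAD 1  → 0 0 0
ROT     → 0 0 0
SWAP    → 0 0 0
SUB     → 0 0
SWAP    → 0 0
DUP     → 0 0 0
NEG     → 0 0 0
PUSH 12 → 0 0 0 12
SUB     → 0 0 -12
STORE 1 → 0 0
SUB     → 0
LOAD 1  → 0 -12
NEG     → 0 12
SUB     → -12
LOAD 1  → -12 -12
LOAD 1  → -12 -12 -12
DUP     → -12 -12 -12 -12

[-12, -12, -12, -12]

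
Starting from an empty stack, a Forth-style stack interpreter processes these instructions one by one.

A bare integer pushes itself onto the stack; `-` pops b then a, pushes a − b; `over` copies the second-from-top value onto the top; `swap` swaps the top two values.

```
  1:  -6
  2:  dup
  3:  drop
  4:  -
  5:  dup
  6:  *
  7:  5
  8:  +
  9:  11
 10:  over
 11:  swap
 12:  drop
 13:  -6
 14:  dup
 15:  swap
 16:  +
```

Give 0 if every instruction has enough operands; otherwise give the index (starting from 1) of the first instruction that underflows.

4

-6   : [-6]
dup  : [-6, -6]
drop : [-6]
-  — needs 2 operands, stack has 1 → underflow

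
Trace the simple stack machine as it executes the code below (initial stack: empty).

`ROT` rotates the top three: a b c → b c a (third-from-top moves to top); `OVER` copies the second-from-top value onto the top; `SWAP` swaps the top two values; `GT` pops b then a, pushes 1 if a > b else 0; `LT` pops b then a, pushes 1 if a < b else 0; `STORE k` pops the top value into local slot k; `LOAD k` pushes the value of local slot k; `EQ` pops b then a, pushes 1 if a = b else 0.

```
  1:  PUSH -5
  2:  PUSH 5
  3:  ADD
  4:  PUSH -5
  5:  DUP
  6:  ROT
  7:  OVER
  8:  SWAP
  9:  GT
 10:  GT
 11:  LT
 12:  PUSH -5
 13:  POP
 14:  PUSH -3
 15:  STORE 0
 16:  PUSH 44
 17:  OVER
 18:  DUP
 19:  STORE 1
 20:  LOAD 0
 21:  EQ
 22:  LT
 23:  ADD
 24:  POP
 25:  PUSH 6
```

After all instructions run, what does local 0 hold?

PUSH -5 : [-5]
PUSH 5  : [-5, 5]
ADD     : [0]
PUSH -5 : [0, -5]
DUP     : [0, -5, -5]
ROT     : [-5, -5, 0]
OVER    : [-5, -5, 0, -5]
SWAP    : [-5, -5, -5, 0]
GT      : [-5, -5, 0]
GT      : [-5, 0]
LT      : [1]
PUSH -5 : [1, -5]
POP     : [1]
PUSH -3 : [1, -3]
STORE 0 : [1]
PUSH 44 : [1, 44]
OVER    : [1, 44, 1]
DUP     : [1, 44, 1, 1]
STORE 1 : [1, 44, 1]
LOAD 0  : [1, 44, 1, -3]
EQ      : [1, 44, 0]
LT      : [1, 0]
ADD     : [1]
POP     : []
PUSH 6  : [6]

-3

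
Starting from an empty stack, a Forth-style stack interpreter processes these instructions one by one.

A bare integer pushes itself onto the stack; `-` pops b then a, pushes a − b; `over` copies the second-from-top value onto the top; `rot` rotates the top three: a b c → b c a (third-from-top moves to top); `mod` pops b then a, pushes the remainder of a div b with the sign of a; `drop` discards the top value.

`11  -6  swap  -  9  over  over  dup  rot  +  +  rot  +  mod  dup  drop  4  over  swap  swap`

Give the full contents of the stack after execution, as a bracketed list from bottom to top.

11    [11]
-6    [11, -6]
swap  [-6, 11]
-     [-17]
9     [-17, 9]
over  [-17, 9, -17]
over  [-17, 9, -17, 9]
dup   [-17, 9, -17, 9, 9]
rot   [-17, 9, 9, 9, -17]
+     [-17, 9, 9, -8]
+     [-17, 9, 1]
rot   [9, 1, -17]
+     [9, -16]
mod   [9]
dup   [9, 9]
drop  [9]
4     [9, 4]
over  [9, 4, 9]
swap  [9, 9, 4]
swap  [9, 4, 9]

[9, 4, 9]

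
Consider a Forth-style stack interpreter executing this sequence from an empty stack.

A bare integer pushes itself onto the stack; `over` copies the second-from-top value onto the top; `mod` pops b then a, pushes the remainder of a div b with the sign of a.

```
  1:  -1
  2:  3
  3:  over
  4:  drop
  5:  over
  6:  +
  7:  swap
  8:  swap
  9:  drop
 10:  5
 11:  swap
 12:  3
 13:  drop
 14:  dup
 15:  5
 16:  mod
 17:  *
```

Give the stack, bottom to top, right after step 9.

[-1]

-1   → [-1]
3    → [-1, 3]
over → [-1, 3, -1]
drop → [-1, 3]
over → [-1, 3, -1]
+    → [-1, 2]
swap → [2, -1]
swap → [-1, 2]
drop → [-1]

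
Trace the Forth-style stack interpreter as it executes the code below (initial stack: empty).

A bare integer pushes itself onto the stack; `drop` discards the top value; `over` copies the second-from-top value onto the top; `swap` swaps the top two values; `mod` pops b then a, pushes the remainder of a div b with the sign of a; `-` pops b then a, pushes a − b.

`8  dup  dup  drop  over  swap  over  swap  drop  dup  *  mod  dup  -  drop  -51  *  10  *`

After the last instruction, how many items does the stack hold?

1

8    : 8
dup  : 8 8
dup  : 8 8 8
drop : 8 8
over : 8 8 8
swap : 8 8 8
over : 8 8 8 8
swap : 8 8 8 8
drop : 8 8 8
dup  : 8 8 8 8
*    : 8 8 64
mod  : 8 8
dup  : 8 8 8
-    : 8 0
drop : 8
-51  : 8 -51
*    : -408
10   : -408 10
*    : -4080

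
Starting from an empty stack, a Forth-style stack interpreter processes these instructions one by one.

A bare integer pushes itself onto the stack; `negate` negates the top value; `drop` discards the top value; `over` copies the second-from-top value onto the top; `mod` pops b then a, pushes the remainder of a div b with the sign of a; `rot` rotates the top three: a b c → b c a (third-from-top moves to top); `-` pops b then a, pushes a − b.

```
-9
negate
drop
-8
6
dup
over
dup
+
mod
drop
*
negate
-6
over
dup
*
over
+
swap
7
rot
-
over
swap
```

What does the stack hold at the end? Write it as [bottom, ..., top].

-9      -9
negate  9
drop    (empty)
-8      -8
6       -8 6
dup     -8 6 6
over    -8 6 6 6
dup     -8 6 6 6 6
+       -8 6 6 12
mod     -8 6 6
drop    -8 6
*       -48
negate  48
-6      48 -6
over    48 -6 48
dup     48 -6 48 48
*       48 -6 2304
over    48 -6 2304 -6
+       48 -6 2298
swap    48 2298 -6
7       48 2298 -6 7
rot     48 -6 7 2298
-       48 -6 -2291
over    48 -6 -2291 -6
swap    48 -6 -6 -2291

[48, -6, -6, -2291]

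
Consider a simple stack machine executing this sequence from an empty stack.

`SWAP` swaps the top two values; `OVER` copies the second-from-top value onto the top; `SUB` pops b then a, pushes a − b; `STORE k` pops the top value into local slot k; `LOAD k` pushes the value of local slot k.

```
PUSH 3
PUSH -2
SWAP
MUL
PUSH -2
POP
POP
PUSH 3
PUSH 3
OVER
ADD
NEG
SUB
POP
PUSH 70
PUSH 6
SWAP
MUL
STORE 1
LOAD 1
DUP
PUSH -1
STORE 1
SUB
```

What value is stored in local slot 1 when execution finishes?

-1

PUSH 3   3
PUSH -2  3 -2
SWAP     -2 3
MUL      -6
PUSH -2  -6 -2
POP      -6
POP      (empty)
PUSH 3   3
PUSH 3   3 3
OVER     3 3 3
ADD      3 6
NEG      3 -6
SUB      9
POP      (empty)
PUSH 70  70
PUSH 6   70 6
SWAP     6 70
MUL      420
STORE 1  (empty)
LOAD 1   420
DUP      420 420
PUSH -1  420 420 -1
STORE 1  420 420
SUB      0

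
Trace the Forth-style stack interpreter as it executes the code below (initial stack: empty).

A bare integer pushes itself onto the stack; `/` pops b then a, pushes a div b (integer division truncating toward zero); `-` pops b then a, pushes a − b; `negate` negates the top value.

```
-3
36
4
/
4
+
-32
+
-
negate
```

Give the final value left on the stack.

-16

-3      [-3]
36      [-3, 36]
4       [-3, 36, 4]
/       [-3, 9]
4       [-3, 9, 4]
+       [-3, 13]
-32     [-3, 13, -32]
+       [-3, -19]
-       [16]
negate  [-16]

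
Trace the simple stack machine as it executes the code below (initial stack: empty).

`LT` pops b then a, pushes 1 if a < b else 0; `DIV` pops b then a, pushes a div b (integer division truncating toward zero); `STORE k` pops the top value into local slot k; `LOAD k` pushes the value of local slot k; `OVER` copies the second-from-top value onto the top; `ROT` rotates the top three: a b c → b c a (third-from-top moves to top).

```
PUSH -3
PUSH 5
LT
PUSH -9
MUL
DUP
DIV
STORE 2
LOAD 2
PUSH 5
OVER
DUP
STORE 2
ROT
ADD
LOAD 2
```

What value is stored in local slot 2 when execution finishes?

1

PUSH -3  [-3]
PUSH 5   [-3, 5]
LT       [1]
PUSH -9  [1, -9]
MUL      [-9]
DUP      [-9, -9]
DIV      [1]
STORE 2  []
LOAD 2   [1]
PUSH 5   [1, 5]
OVER     [1, 5, 1]
DUP      [1, 5, 1, 1]
STORE 2  [1, 5, 1]
ROT      [5, 1, 1]
ADD      [5, 2]
LOAD 2   [5, 2, 1]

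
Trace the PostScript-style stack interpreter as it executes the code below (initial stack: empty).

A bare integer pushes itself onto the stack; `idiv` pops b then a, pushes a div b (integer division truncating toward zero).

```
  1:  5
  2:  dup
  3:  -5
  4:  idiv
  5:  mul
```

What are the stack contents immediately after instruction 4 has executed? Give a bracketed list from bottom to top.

[5, -1]

5    : [5]
dup  : [5, 5]
-5   : [5, 5, -5]
idiv : [5, -1]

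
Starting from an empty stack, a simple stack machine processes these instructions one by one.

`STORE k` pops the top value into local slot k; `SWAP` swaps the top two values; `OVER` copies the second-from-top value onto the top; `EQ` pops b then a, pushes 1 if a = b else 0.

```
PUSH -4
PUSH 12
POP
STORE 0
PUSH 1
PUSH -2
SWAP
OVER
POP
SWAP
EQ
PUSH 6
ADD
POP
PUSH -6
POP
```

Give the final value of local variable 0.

-4

PUSH -4 : -4
PUSH 12 : -4 12
POP     : -4
STORE 0 : (empty)
PUSH 1  : 1
PUSH -2 : 1 -2
SWAP    : -2 1
OVER    : -2 1 -2
POP     : -2 1
SWAP    : 1 -2
EQ      : 0
PUSH 6  : 0 6
ADD     : 6
POP     : (empty)
PUSH -6 : -6
POP     : (empty)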